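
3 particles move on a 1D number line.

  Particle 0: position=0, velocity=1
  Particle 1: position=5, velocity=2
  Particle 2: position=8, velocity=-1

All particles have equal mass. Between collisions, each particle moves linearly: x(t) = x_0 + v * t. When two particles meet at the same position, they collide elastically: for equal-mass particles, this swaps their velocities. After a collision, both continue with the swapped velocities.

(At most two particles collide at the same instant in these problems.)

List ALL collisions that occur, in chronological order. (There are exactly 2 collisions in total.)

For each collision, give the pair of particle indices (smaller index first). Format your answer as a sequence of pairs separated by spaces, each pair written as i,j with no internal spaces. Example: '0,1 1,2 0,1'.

Collision at t=1: particles 1 and 2 swap velocities; positions: p0=1 p1=7 p2=7; velocities now: v0=1 v1=-1 v2=2
Collision at t=4: particles 0 and 1 swap velocities; positions: p0=4 p1=4 p2=13; velocities now: v0=-1 v1=1 v2=2

Answer: 1,2 0,1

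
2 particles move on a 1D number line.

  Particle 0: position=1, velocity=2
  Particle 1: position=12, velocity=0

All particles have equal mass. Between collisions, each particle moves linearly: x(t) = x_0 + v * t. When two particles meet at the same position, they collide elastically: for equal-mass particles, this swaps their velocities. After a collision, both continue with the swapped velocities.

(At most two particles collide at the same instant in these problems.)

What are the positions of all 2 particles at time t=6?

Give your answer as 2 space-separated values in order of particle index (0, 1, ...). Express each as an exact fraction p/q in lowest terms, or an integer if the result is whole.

Answer: 12 13

Derivation:
Collision at t=11/2: particles 0 and 1 swap velocities; positions: p0=12 p1=12; velocities now: v0=0 v1=2
Advance to t=6 (no further collisions before then); velocities: v0=0 v1=2; positions = 12 13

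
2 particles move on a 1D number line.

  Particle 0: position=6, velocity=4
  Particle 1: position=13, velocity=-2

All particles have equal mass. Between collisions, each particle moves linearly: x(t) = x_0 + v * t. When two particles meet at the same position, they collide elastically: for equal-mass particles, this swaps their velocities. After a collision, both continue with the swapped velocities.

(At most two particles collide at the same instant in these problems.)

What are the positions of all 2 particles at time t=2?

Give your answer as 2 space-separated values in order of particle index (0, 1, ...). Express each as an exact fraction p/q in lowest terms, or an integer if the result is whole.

Collision at t=7/6: particles 0 and 1 swap velocities; positions: p0=32/3 p1=32/3; velocities now: v0=-2 v1=4
Advance to t=2 (no further collisions before then); velocities: v0=-2 v1=4; positions = 9 14

Answer: 9 14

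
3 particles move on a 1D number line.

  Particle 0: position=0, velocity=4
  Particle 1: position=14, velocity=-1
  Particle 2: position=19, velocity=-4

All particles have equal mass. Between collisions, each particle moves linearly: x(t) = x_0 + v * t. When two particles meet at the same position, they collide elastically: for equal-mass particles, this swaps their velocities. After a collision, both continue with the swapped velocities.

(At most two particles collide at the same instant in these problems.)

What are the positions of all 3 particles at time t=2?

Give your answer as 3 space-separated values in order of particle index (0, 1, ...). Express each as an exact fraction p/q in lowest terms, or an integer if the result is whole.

Collision at t=5/3: particles 1 and 2 swap velocities; positions: p0=20/3 p1=37/3 p2=37/3; velocities now: v0=4 v1=-4 v2=-1
Advance to t=2 (no further collisions before then); velocities: v0=4 v1=-4 v2=-1; positions = 8 11 12

Answer: 8 11 12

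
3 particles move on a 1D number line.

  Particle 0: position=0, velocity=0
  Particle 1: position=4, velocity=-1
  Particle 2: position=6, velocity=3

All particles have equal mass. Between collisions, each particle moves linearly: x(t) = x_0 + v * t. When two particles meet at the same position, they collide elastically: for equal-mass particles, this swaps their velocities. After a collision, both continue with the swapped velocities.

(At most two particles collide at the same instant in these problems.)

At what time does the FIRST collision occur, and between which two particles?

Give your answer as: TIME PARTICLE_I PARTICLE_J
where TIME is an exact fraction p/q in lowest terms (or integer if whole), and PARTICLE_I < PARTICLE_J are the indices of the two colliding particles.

Answer: 4 0 1

Derivation:
Pair (0,1): pos 0,4 vel 0,-1 -> gap=4, closing at 1/unit, collide at t=4
Pair (1,2): pos 4,6 vel -1,3 -> not approaching (rel speed -4 <= 0)
Earliest collision: t=4 between 0 and 1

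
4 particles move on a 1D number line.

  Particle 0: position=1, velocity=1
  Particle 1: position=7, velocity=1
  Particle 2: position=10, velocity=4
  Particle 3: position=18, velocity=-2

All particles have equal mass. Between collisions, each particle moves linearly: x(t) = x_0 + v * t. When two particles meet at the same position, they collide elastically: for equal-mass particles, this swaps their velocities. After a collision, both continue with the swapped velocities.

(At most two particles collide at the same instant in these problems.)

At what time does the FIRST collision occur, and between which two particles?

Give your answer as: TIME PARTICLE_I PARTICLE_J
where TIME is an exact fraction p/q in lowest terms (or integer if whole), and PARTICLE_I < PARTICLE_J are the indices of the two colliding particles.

Answer: 4/3 2 3

Derivation:
Pair (0,1): pos 1,7 vel 1,1 -> not approaching (rel speed 0 <= 0)
Pair (1,2): pos 7,10 vel 1,4 -> not approaching (rel speed -3 <= 0)
Pair (2,3): pos 10,18 vel 4,-2 -> gap=8, closing at 6/unit, collide at t=4/3
Earliest collision: t=4/3 between 2 and 3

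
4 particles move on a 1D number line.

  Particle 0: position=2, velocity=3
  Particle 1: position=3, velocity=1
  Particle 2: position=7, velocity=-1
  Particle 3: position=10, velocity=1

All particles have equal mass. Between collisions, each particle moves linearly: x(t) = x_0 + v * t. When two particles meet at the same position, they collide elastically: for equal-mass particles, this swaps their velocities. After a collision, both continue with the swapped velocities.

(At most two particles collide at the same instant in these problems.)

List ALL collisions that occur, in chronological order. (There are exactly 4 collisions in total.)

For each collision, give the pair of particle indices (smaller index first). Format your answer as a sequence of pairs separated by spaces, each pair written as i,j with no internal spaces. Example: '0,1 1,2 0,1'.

Collision at t=1/2: particles 0 and 1 swap velocities; positions: p0=7/2 p1=7/2 p2=13/2 p3=21/2; velocities now: v0=1 v1=3 v2=-1 v3=1
Collision at t=5/4: particles 1 and 2 swap velocities; positions: p0=17/4 p1=23/4 p2=23/4 p3=45/4; velocities now: v0=1 v1=-1 v2=3 v3=1
Collision at t=2: particles 0 and 1 swap velocities; positions: p0=5 p1=5 p2=8 p3=12; velocities now: v0=-1 v1=1 v2=3 v3=1
Collision at t=4: particles 2 and 3 swap velocities; positions: p0=3 p1=7 p2=14 p3=14; velocities now: v0=-1 v1=1 v2=1 v3=3

Answer: 0,1 1,2 0,1 2,3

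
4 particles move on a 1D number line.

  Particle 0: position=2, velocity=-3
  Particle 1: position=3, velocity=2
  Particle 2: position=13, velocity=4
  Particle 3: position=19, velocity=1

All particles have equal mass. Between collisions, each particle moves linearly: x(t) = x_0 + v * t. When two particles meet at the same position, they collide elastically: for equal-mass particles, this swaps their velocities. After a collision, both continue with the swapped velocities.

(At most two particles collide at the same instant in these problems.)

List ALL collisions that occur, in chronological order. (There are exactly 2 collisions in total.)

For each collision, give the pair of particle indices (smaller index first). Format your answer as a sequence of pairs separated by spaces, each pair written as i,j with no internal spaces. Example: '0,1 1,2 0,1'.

Collision at t=2: particles 2 and 3 swap velocities; positions: p0=-4 p1=7 p2=21 p3=21; velocities now: v0=-3 v1=2 v2=1 v3=4
Collision at t=16: particles 1 and 2 swap velocities; positions: p0=-46 p1=35 p2=35 p3=77; velocities now: v0=-3 v1=1 v2=2 v3=4

Answer: 2,3 1,2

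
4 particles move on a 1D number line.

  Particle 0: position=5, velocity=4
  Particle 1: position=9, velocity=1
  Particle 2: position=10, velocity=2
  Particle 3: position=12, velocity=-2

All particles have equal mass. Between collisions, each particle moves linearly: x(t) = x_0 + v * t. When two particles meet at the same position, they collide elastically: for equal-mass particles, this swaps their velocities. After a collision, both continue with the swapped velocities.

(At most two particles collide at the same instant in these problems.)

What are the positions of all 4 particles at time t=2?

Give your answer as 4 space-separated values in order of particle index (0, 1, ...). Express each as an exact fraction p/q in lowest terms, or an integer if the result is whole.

Collision at t=1/2: particles 2 and 3 swap velocities; positions: p0=7 p1=19/2 p2=11 p3=11; velocities now: v0=4 v1=1 v2=-2 v3=2
Collision at t=1: particles 1 and 2 swap velocities; positions: p0=9 p1=10 p2=10 p3=12; velocities now: v0=4 v1=-2 v2=1 v3=2
Collision at t=7/6: particles 0 and 1 swap velocities; positions: p0=29/3 p1=29/3 p2=61/6 p3=37/3; velocities now: v0=-2 v1=4 v2=1 v3=2
Collision at t=4/3: particles 1 and 2 swap velocities; positions: p0=28/3 p1=31/3 p2=31/3 p3=38/3; velocities now: v0=-2 v1=1 v2=4 v3=2
Advance to t=2 (no further collisions before then); velocities: v0=-2 v1=1 v2=4 v3=2; positions = 8 11 13 14

Answer: 8 11 13 14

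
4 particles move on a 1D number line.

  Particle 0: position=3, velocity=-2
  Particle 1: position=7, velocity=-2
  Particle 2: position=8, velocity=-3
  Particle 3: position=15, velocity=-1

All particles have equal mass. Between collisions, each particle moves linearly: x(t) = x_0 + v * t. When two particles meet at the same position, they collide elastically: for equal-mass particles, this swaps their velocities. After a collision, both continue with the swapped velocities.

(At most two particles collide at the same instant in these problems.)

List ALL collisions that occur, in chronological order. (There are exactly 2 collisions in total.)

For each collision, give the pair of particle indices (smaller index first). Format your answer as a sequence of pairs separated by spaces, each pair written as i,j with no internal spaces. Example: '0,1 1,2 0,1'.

Answer: 1,2 0,1

Derivation:
Collision at t=1: particles 1 and 2 swap velocities; positions: p0=1 p1=5 p2=5 p3=14; velocities now: v0=-2 v1=-3 v2=-2 v3=-1
Collision at t=5: particles 0 and 1 swap velocities; positions: p0=-7 p1=-7 p2=-3 p3=10; velocities now: v0=-3 v1=-2 v2=-2 v3=-1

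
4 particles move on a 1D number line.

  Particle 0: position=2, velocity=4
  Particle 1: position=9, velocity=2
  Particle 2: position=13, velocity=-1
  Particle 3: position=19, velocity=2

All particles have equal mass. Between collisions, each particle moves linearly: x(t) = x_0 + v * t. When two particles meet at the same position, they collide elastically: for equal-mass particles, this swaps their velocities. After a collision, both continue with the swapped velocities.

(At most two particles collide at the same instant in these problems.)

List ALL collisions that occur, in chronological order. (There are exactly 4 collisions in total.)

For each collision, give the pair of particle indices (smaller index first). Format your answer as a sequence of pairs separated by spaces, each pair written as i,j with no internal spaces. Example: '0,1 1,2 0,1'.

Answer: 1,2 0,1 1,2 2,3

Derivation:
Collision at t=4/3: particles 1 and 2 swap velocities; positions: p0=22/3 p1=35/3 p2=35/3 p3=65/3; velocities now: v0=4 v1=-1 v2=2 v3=2
Collision at t=11/5: particles 0 and 1 swap velocities; positions: p0=54/5 p1=54/5 p2=67/5 p3=117/5; velocities now: v0=-1 v1=4 v2=2 v3=2
Collision at t=7/2: particles 1 and 2 swap velocities; positions: p0=19/2 p1=16 p2=16 p3=26; velocities now: v0=-1 v1=2 v2=4 v3=2
Collision at t=17/2: particles 2 and 3 swap velocities; positions: p0=9/2 p1=26 p2=36 p3=36; velocities now: v0=-1 v1=2 v2=2 v3=4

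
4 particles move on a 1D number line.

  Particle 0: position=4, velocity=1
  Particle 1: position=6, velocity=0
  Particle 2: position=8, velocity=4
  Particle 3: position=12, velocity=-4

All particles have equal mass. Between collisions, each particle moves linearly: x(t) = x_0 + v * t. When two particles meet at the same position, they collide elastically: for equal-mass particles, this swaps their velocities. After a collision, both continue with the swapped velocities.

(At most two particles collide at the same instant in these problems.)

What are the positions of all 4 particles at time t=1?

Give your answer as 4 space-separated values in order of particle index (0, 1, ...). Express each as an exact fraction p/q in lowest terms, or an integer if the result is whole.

Answer: 5 6 8 12

Derivation:
Collision at t=1/2: particles 2 and 3 swap velocities; positions: p0=9/2 p1=6 p2=10 p3=10; velocities now: v0=1 v1=0 v2=-4 v3=4
Advance to t=1 (no further collisions before then); velocities: v0=1 v1=0 v2=-4 v3=4; positions = 5 6 8 12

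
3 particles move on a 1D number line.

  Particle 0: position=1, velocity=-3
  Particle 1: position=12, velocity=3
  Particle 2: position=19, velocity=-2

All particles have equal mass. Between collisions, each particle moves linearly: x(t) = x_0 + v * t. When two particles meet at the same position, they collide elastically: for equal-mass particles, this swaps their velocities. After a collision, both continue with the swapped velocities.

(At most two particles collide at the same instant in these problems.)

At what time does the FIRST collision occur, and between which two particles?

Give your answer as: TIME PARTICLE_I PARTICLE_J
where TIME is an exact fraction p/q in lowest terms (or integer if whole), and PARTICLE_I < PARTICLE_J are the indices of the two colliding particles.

Answer: 7/5 1 2

Derivation:
Pair (0,1): pos 1,12 vel -3,3 -> not approaching (rel speed -6 <= 0)
Pair (1,2): pos 12,19 vel 3,-2 -> gap=7, closing at 5/unit, collide at t=7/5
Earliest collision: t=7/5 between 1 and 2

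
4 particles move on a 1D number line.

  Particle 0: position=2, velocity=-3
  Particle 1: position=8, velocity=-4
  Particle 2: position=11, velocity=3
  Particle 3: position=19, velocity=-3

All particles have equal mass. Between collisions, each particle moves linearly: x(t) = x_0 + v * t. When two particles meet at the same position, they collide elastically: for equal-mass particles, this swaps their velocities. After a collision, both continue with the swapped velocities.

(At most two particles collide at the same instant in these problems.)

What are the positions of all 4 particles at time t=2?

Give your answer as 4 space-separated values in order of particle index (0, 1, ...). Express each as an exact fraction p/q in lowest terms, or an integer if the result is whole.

Answer: -4 0 13 17

Derivation:
Collision at t=4/3: particles 2 and 3 swap velocities; positions: p0=-2 p1=8/3 p2=15 p3=15; velocities now: v0=-3 v1=-4 v2=-3 v3=3
Advance to t=2 (no further collisions before then); velocities: v0=-3 v1=-4 v2=-3 v3=3; positions = -4 0 13 17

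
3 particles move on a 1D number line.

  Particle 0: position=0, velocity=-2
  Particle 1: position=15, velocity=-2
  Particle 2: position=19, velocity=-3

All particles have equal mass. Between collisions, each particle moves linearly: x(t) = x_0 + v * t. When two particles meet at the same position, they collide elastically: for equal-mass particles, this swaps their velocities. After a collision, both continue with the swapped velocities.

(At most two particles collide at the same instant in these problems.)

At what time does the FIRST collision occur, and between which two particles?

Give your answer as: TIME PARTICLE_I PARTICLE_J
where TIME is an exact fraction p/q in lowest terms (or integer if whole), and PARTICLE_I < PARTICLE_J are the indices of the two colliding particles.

Answer: 4 1 2

Derivation:
Pair (0,1): pos 0,15 vel -2,-2 -> not approaching (rel speed 0 <= 0)
Pair (1,2): pos 15,19 vel -2,-3 -> gap=4, closing at 1/unit, collide at t=4
Earliest collision: t=4 between 1 and 2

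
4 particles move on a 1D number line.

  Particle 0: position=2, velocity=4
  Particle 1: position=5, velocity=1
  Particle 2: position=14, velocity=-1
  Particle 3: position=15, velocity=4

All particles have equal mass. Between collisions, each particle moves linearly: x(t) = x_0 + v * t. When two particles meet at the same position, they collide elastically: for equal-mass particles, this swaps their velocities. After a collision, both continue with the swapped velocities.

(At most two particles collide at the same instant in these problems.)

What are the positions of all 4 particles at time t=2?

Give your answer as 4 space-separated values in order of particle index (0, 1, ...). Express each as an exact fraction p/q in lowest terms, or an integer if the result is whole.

Answer: 7 10 12 23

Derivation:
Collision at t=1: particles 0 and 1 swap velocities; positions: p0=6 p1=6 p2=13 p3=19; velocities now: v0=1 v1=4 v2=-1 v3=4
Advance to t=2 (no further collisions before then); velocities: v0=1 v1=4 v2=-1 v3=4; positions = 7 10 12 23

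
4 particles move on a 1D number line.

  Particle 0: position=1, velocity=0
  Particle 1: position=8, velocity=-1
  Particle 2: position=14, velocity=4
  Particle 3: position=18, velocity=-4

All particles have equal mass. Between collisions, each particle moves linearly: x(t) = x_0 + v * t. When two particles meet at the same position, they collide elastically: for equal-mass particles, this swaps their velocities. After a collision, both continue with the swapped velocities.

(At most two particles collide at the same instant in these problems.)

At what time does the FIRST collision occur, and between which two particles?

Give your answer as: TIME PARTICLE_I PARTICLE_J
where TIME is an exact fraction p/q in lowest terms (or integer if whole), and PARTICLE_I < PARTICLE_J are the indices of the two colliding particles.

Answer: 1/2 2 3

Derivation:
Pair (0,1): pos 1,8 vel 0,-1 -> gap=7, closing at 1/unit, collide at t=7
Pair (1,2): pos 8,14 vel -1,4 -> not approaching (rel speed -5 <= 0)
Pair (2,3): pos 14,18 vel 4,-4 -> gap=4, closing at 8/unit, collide at t=1/2
Earliest collision: t=1/2 between 2 and 3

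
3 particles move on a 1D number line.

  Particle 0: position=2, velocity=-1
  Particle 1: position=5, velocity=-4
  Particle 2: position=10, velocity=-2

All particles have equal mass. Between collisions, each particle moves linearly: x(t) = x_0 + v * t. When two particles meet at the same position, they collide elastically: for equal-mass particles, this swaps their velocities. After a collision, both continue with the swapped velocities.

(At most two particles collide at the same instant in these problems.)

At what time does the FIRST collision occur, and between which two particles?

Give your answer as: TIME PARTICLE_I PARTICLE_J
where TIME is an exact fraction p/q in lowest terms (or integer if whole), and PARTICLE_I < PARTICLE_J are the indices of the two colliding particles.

Answer: 1 0 1

Derivation:
Pair (0,1): pos 2,5 vel -1,-4 -> gap=3, closing at 3/unit, collide at t=1
Pair (1,2): pos 5,10 vel -4,-2 -> not approaching (rel speed -2 <= 0)
Earliest collision: t=1 between 0 and 1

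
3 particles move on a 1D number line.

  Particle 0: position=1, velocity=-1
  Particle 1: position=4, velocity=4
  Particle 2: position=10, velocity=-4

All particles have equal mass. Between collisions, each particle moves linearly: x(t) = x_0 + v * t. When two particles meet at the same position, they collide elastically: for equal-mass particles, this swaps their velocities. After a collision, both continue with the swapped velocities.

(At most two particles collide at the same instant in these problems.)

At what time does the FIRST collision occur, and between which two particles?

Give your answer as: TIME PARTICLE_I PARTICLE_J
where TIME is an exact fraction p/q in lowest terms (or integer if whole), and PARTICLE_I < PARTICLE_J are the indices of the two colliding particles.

Pair (0,1): pos 1,4 vel -1,4 -> not approaching (rel speed -5 <= 0)
Pair (1,2): pos 4,10 vel 4,-4 -> gap=6, closing at 8/unit, collide at t=3/4
Earliest collision: t=3/4 between 1 and 2

Answer: 3/4 1 2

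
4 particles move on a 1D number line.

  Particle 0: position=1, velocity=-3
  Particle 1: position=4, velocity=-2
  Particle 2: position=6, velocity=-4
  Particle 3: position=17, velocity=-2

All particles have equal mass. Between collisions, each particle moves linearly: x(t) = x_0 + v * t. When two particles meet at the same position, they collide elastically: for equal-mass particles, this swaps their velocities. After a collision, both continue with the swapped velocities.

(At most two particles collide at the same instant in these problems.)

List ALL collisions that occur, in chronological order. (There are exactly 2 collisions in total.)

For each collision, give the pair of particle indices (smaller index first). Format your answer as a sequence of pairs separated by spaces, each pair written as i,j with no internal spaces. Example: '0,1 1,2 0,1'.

Collision at t=1: particles 1 and 2 swap velocities; positions: p0=-2 p1=2 p2=2 p3=15; velocities now: v0=-3 v1=-4 v2=-2 v3=-2
Collision at t=5: particles 0 and 1 swap velocities; positions: p0=-14 p1=-14 p2=-6 p3=7; velocities now: v0=-4 v1=-3 v2=-2 v3=-2

Answer: 1,2 0,1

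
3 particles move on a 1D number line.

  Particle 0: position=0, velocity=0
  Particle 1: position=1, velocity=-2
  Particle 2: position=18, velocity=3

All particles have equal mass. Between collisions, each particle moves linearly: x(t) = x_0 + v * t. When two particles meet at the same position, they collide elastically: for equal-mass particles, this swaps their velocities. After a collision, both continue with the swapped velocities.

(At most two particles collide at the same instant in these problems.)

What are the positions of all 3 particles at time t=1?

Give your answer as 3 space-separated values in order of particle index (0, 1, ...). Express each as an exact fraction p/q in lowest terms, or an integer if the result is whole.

Answer: -1 0 21

Derivation:
Collision at t=1/2: particles 0 and 1 swap velocities; positions: p0=0 p1=0 p2=39/2; velocities now: v0=-2 v1=0 v2=3
Advance to t=1 (no further collisions before then); velocities: v0=-2 v1=0 v2=3; positions = -1 0 21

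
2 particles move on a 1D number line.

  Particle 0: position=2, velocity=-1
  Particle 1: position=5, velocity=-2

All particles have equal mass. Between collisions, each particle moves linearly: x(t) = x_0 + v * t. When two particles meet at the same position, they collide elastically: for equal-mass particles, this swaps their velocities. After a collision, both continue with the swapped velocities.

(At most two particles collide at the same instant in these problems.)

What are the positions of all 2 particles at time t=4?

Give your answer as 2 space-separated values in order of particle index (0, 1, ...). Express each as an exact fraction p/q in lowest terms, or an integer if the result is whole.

Answer: -3 -2

Derivation:
Collision at t=3: particles 0 and 1 swap velocities; positions: p0=-1 p1=-1; velocities now: v0=-2 v1=-1
Advance to t=4 (no further collisions before then); velocities: v0=-2 v1=-1; positions = -3 -2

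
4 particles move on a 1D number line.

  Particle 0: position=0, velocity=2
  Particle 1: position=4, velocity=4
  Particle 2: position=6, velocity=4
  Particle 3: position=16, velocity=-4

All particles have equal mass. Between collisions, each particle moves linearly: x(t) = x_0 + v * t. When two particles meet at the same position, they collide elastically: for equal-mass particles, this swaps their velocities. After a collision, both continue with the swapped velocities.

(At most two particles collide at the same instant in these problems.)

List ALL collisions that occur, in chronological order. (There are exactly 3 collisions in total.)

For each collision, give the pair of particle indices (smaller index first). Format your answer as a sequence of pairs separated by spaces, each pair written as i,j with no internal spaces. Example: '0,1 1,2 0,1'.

Collision at t=5/4: particles 2 and 3 swap velocities; positions: p0=5/2 p1=9 p2=11 p3=11; velocities now: v0=2 v1=4 v2=-4 v3=4
Collision at t=3/2: particles 1 and 2 swap velocities; positions: p0=3 p1=10 p2=10 p3=12; velocities now: v0=2 v1=-4 v2=4 v3=4
Collision at t=8/3: particles 0 and 1 swap velocities; positions: p0=16/3 p1=16/3 p2=44/3 p3=50/3; velocities now: v0=-4 v1=2 v2=4 v3=4

Answer: 2,3 1,2 0,1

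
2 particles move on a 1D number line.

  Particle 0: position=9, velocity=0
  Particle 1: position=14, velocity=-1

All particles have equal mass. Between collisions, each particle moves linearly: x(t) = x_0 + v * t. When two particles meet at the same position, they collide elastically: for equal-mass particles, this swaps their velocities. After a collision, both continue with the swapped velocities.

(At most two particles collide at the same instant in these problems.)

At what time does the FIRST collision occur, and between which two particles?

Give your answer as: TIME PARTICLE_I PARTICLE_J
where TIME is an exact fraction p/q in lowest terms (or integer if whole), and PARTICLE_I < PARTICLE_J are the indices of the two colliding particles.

Pair (0,1): pos 9,14 vel 0,-1 -> gap=5, closing at 1/unit, collide at t=5
Earliest collision: t=5 between 0 and 1

Answer: 5 0 1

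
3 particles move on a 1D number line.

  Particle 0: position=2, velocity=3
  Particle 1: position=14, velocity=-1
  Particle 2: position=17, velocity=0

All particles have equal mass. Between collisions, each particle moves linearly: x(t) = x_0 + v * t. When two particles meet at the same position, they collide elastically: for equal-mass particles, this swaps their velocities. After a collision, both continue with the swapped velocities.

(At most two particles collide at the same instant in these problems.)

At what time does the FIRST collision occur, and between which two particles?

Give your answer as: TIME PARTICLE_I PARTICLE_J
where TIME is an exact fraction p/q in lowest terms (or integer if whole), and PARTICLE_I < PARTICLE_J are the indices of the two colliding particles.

Pair (0,1): pos 2,14 vel 3,-1 -> gap=12, closing at 4/unit, collide at t=3
Pair (1,2): pos 14,17 vel -1,0 -> not approaching (rel speed -1 <= 0)
Earliest collision: t=3 between 0 and 1

Answer: 3 0 1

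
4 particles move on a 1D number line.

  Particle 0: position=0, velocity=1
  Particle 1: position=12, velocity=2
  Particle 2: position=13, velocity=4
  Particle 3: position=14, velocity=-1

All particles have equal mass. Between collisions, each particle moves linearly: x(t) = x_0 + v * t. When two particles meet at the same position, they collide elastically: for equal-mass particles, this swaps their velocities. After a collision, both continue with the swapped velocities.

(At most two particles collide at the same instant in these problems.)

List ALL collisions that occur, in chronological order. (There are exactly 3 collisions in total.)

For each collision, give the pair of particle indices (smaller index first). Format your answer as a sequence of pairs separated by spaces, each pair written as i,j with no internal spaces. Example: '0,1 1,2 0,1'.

Collision at t=1/5: particles 2 and 3 swap velocities; positions: p0=1/5 p1=62/5 p2=69/5 p3=69/5; velocities now: v0=1 v1=2 v2=-1 v3=4
Collision at t=2/3: particles 1 and 2 swap velocities; positions: p0=2/3 p1=40/3 p2=40/3 p3=47/3; velocities now: v0=1 v1=-1 v2=2 v3=4
Collision at t=7: particles 0 and 1 swap velocities; positions: p0=7 p1=7 p2=26 p3=41; velocities now: v0=-1 v1=1 v2=2 v3=4

Answer: 2,3 1,2 0,1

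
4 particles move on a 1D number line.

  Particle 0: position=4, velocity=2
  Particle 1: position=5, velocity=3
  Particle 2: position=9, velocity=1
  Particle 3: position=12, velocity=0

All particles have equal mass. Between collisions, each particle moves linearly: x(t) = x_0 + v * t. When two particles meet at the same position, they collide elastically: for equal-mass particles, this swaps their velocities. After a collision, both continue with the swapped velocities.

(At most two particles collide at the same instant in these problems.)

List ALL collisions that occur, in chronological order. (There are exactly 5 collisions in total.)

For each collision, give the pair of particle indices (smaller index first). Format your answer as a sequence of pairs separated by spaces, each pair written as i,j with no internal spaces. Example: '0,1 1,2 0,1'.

Collision at t=2: particles 1 and 2 swap velocities; positions: p0=8 p1=11 p2=11 p3=12; velocities now: v0=2 v1=1 v2=3 v3=0
Collision at t=7/3: particles 2 and 3 swap velocities; positions: p0=26/3 p1=34/3 p2=12 p3=12; velocities now: v0=2 v1=1 v2=0 v3=3
Collision at t=3: particles 1 and 2 swap velocities; positions: p0=10 p1=12 p2=12 p3=14; velocities now: v0=2 v1=0 v2=1 v3=3
Collision at t=4: particles 0 and 1 swap velocities; positions: p0=12 p1=12 p2=13 p3=17; velocities now: v0=0 v1=2 v2=1 v3=3
Collision at t=5: particles 1 and 2 swap velocities; positions: p0=12 p1=14 p2=14 p3=20; velocities now: v0=0 v1=1 v2=2 v3=3

Answer: 1,2 2,3 1,2 0,1 1,2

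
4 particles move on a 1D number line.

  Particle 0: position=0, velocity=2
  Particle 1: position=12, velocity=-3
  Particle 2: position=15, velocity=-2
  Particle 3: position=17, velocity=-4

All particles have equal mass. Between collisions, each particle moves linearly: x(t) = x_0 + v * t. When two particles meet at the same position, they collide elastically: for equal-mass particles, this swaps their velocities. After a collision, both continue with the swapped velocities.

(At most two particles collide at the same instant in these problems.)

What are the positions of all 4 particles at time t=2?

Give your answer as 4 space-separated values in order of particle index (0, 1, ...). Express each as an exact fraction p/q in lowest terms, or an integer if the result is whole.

Answer: 4 6 9 11

Derivation:
Collision at t=1: particles 2 and 3 swap velocities; positions: p0=2 p1=9 p2=13 p3=13; velocities now: v0=2 v1=-3 v2=-4 v3=-2
Advance to t=2 (no further collisions before then); velocities: v0=2 v1=-3 v2=-4 v3=-2; positions = 4 6 9 11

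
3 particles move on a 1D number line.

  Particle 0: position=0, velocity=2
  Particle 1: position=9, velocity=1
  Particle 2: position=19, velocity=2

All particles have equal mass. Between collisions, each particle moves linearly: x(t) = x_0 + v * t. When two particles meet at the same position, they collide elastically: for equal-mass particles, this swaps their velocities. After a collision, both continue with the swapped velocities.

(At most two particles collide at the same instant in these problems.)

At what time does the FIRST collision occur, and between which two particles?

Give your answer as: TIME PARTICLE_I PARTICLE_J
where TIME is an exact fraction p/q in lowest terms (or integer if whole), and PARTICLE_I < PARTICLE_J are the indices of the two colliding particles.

Answer: 9 0 1

Derivation:
Pair (0,1): pos 0,9 vel 2,1 -> gap=9, closing at 1/unit, collide at t=9
Pair (1,2): pos 9,19 vel 1,2 -> not approaching (rel speed -1 <= 0)
Earliest collision: t=9 between 0 and 1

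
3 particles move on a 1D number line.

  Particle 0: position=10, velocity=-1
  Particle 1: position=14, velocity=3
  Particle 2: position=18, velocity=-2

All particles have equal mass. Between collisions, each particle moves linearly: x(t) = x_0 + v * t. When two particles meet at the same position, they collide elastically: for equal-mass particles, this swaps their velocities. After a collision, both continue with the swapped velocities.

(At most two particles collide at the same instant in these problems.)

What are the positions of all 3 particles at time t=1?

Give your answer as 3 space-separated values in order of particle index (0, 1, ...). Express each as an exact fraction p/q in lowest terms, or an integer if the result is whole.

Answer: 9 16 17

Derivation:
Collision at t=4/5: particles 1 and 2 swap velocities; positions: p0=46/5 p1=82/5 p2=82/5; velocities now: v0=-1 v1=-2 v2=3
Advance to t=1 (no further collisions before then); velocities: v0=-1 v1=-2 v2=3; positions = 9 16 17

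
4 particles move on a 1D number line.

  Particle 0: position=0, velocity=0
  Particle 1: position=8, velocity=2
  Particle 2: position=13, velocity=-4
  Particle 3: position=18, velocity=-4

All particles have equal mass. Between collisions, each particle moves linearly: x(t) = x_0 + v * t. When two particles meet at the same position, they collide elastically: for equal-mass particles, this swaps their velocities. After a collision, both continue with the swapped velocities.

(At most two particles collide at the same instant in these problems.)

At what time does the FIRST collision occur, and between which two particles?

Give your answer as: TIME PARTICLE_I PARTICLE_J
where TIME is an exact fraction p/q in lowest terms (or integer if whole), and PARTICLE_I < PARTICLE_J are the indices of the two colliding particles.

Pair (0,1): pos 0,8 vel 0,2 -> not approaching (rel speed -2 <= 0)
Pair (1,2): pos 8,13 vel 2,-4 -> gap=5, closing at 6/unit, collide at t=5/6
Pair (2,3): pos 13,18 vel -4,-4 -> not approaching (rel speed 0 <= 0)
Earliest collision: t=5/6 between 1 and 2

Answer: 5/6 1 2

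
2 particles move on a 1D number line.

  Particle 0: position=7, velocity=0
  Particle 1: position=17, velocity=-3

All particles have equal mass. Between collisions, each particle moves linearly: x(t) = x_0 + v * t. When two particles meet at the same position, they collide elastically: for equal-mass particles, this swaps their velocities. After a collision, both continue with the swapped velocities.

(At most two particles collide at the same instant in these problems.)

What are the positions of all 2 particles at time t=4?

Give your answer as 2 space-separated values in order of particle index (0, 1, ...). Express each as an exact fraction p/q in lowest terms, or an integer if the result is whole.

Answer: 5 7

Derivation:
Collision at t=10/3: particles 0 and 1 swap velocities; positions: p0=7 p1=7; velocities now: v0=-3 v1=0
Advance to t=4 (no further collisions before then); velocities: v0=-3 v1=0; positions = 5 7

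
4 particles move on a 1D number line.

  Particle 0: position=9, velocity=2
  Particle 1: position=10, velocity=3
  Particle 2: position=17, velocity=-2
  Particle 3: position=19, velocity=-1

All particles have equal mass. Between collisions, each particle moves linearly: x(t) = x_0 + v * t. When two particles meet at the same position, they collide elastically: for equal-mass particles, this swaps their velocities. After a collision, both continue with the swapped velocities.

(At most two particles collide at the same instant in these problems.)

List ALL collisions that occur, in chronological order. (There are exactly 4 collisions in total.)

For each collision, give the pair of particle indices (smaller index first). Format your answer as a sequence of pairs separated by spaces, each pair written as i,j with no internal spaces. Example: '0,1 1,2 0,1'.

Answer: 1,2 0,1 2,3 1,2

Derivation:
Collision at t=7/5: particles 1 and 2 swap velocities; positions: p0=59/5 p1=71/5 p2=71/5 p3=88/5; velocities now: v0=2 v1=-2 v2=3 v3=-1
Collision at t=2: particles 0 and 1 swap velocities; positions: p0=13 p1=13 p2=16 p3=17; velocities now: v0=-2 v1=2 v2=3 v3=-1
Collision at t=9/4: particles 2 and 3 swap velocities; positions: p0=25/2 p1=27/2 p2=67/4 p3=67/4; velocities now: v0=-2 v1=2 v2=-1 v3=3
Collision at t=10/3: particles 1 and 2 swap velocities; positions: p0=31/3 p1=47/3 p2=47/3 p3=20; velocities now: v0=-2 v1=-1 v2=2 v3=3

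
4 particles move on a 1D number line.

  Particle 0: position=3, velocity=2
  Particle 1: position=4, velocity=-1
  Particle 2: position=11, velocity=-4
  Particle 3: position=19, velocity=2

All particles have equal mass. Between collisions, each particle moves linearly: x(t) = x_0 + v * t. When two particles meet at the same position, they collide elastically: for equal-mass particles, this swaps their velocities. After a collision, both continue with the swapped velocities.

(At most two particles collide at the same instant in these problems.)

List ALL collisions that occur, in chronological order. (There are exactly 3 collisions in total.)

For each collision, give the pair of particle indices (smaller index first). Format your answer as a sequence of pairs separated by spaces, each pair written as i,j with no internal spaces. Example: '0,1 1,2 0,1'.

Answer: 0,1 1,2 0,1

Derivation:
Collision at t=1/3: particles 0 and 1 swap velocities; positions: p0=11/3 p1=11/3 p2=29/3 p3=59/3; velocities now: v0=-1 v1=2 v2=-4 v3=2
Collision at t=4/3: particles 1 and 2 swap velocities; positions: p0=8/3 p1=17/3 p2=17/3 p3=65/3; velocities now: v0=-1 v1=-4 v2=2 v3=2
Collision at t=7/3: particles 0 and 1 swap velocities; positions: p0=5/3 p1=5/3 p2=23/3 p3=71/3; velocities now: v0=-4 v1=-1 v2=2 v3=2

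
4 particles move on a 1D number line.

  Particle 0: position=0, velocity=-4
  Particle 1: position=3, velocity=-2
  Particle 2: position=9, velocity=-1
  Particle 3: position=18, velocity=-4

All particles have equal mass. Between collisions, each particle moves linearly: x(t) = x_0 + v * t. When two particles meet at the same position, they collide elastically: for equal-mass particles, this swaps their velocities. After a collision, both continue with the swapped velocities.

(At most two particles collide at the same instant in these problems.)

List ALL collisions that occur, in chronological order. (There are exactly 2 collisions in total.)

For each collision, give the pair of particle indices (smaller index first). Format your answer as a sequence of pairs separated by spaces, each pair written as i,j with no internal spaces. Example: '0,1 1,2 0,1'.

Collision at t=3: particles 2 and 3 swap velocities; positions: p0=-12 p1=-3 p2=6 p3=6; velocities now: v0=-4 v1=-2 v2=-4 v3=-1
Collision at t=15/2: particles 1 and 2 swap velocities; positions: p0=-30 p1=-12 p2=-12 p3=3/2; velocities now: v0=-4 v1=-4 v2=-2 v3=-1

Answer: 2,3 1,2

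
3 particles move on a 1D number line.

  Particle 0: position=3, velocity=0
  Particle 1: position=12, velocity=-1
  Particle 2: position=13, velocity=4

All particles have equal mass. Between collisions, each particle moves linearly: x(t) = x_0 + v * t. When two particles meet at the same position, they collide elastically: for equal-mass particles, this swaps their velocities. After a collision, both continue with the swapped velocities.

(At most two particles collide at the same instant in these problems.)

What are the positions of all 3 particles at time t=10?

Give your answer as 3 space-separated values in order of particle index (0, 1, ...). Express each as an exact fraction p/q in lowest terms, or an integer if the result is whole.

Collision at t=9: particles 0 and 1 swap velocities; positions: p0=3 p1=3 p2=49; velocities now: v0=-1 v1=0 v2=4
Advance to t=10 (no further collisions before then); velocities: v0=-1 v1=0 v2=4; positions = 2 3 53

Answer: 2 3 53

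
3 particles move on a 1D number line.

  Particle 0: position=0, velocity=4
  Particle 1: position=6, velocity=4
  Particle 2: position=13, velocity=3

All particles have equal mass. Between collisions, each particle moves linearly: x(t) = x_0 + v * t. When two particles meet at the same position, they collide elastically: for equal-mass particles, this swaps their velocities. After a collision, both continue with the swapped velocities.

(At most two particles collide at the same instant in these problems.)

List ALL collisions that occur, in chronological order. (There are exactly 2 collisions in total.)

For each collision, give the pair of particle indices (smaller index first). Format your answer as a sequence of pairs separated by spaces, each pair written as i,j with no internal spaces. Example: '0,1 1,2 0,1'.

Answer: 1,2 0,1

Derivation:
Collision at t=7: particles 1 and 2 swap velocities; positions: p0=28 p1=34 p2=34; velocities now: v0=4 v1=3 v2=4
Collision at t=13: particles 0 and 1 swap velocities; positions: p0=52 p1=52 p2=58; velocities now: v0=3 v1=4 v2=4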